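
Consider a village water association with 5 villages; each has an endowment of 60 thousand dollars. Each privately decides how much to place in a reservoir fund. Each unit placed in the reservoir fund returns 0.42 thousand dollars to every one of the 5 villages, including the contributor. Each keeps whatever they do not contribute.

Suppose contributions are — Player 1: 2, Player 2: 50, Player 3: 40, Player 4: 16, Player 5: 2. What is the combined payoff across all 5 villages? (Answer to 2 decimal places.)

421.00 thousand dollars

Total contributed: 2 + 50 + 40 + 16 + 2 = 110; total kept: 5 × 60 − 110 = 190.
The reservoir fund pays out 0.42 × 5 × 110 = 231.00 in aggregate.
Group total = 190 + 231.00 = 421.00.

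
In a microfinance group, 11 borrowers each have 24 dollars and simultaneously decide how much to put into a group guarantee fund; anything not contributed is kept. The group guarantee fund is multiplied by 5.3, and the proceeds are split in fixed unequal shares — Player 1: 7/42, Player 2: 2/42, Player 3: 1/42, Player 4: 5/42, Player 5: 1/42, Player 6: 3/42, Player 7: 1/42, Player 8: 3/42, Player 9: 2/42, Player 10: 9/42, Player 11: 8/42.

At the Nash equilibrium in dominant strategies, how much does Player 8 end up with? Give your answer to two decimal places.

For player j, contributing a unit is worthwhile iff 5.3 × (j's share) ≥ 1, i.e. iff j's share is at least 0.1887.
Player 10 and Player 11 clear that bar, contributing 24 each; the remaining 9 contribute 0. Total contributed: 48.
Player 8 keeps 24 and receives 5.3 × 48 × 3/42 = 18.17 from the group guarantee fund, for a payoff of 42.17.

42.17 dollars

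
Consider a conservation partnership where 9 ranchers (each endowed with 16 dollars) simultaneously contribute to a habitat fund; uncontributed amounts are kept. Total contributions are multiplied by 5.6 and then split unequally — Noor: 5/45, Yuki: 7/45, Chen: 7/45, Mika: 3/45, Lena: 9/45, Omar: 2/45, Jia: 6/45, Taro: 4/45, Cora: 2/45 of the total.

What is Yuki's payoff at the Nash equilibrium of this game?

29.94 dollars

A player with share s gets back 5.6·s per unit contributed, so full contribution is dominant for anyone with s > 1/5.6 = 0.1786 and zero contribution is dominant for anyone below.
Only Lena (9/45) clears that bar, contributing 16; the remaining 8 contribute 0. Total contributed: 16.
Yuki keeps 16 and receives 5.6 × 16 × 7/45 = 13.94 from the habitat fund, for a payoff of 29.94.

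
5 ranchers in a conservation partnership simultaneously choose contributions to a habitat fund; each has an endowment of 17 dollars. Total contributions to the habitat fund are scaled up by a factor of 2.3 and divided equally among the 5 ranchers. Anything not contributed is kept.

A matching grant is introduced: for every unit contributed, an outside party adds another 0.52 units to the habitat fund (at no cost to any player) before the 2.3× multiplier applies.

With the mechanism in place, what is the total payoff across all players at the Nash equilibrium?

85.00 dollars

Even with the mechanism, each unit contributed returns only 2.3 × 1.52 / 5 = 0.6992 per unit of net cost, so contributing nothing is still dominant.
Everyone keeps their endowment and the group total is 5 × 17 = 85.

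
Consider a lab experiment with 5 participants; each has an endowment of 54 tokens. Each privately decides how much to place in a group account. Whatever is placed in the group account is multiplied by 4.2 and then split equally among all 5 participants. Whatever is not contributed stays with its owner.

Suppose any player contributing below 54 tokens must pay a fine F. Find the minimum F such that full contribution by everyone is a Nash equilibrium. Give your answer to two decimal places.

8.64 tokens

Given the others contribute fully, the best deviation is to contribute 0 (any partial contribution still incurs the fine and gives up units whose private return 0.8400 is below 1).
Deviating from 54 to 0 saves 54 tokens but forfeits the deviator's share of the drop in the group account: 4.2/5 × 54 = 45.36.
So the deviation gain is 54 − 45.36 = 8.64, and the fine must be at least 8.64 tokens to wipe it out.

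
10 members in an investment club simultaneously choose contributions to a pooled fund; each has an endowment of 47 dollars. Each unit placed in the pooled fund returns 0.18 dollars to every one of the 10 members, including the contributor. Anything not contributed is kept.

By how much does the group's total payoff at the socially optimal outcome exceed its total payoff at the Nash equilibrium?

376.00 dollars

The private return per contributed unit is 0.18 < 1, so contributing 0 is dominant for every player. At the Nash equilibrium everyone keeps their 47, and the group total is 10 × 47 = 470.
Each contributed unit returns 1.800 to the group as a whole (0.18 to each of 10 players), which exceeds 1, so the social optimum is full contribution: group total = 1.800 × 470 = 846.00.
Efficiency loss = 846.00 − 470 = 376.00.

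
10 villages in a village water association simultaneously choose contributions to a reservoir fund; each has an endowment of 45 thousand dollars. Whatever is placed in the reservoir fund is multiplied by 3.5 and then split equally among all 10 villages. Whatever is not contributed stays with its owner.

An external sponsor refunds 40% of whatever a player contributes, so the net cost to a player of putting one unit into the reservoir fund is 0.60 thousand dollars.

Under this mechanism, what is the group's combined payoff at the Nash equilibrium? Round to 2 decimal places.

With the mechanism, a contributed unit returns (3.5/10) / 0.60 = 0.5833 per unit of net cost — still below 1 — so contributing 0 remains dominant for every player.
Everyone keeps their endowment and the group total is 10 × 45 = 450.

450.00 thousand dollars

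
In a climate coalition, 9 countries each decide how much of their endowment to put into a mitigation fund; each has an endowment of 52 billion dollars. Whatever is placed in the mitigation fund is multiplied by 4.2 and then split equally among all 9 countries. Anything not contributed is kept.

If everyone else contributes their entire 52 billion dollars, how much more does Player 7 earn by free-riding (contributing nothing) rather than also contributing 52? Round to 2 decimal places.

27.73 billion dollars

Switching from a contribution of 52 to 0 lets Player 7 keep an extra 52 billion dollars, but lowers the mitigation fund by 52, which costs Player 7 their own share of that drop: 4.2/9 × 52 = 24.27.
Net gain = 52 − 24.27 = 27.73. The private return per contributed unit (0.4667) is below 1, so free-riding is indeed the best response regardless of what the others do.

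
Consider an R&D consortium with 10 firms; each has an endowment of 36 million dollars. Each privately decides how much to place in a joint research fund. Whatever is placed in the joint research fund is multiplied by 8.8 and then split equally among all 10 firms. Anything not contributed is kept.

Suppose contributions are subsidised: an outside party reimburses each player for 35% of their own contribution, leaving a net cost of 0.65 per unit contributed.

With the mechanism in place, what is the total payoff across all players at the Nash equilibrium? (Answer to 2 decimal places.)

3294.00 million dollars

With the mechanism, a contributed unit returns (8.8/10) / 0.65 = 1.3538 per unit of net cost to the contributor — now above 1 — so contributing fully is weakly dominant for every player.
At the Nash equilibrium everyone contributes 36. Group total payoff = 10 × (36 × 0.35 + 8.8 × 36) = 3294.00.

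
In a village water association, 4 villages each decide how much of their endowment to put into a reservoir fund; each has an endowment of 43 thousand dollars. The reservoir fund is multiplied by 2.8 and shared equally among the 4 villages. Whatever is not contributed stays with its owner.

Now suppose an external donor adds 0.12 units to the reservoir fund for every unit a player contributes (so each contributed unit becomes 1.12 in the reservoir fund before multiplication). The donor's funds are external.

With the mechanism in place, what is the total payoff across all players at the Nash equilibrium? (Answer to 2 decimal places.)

The effective private return is 2.8 × 1.12 / 4 = 0.7840, which is still under 1, so the mechanism doesn't change anyone's dominant strategy: zero contribution.
Everyone keeps their endowment and the group total is 4 × 43 = 172.

172.00 thousand dollars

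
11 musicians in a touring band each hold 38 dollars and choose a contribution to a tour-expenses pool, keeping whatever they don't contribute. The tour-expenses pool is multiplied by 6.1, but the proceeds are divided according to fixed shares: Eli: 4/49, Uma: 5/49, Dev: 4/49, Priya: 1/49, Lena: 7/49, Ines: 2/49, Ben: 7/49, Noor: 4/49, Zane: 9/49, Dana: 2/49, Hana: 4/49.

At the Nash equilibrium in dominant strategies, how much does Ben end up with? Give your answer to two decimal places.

71.11 dollars

Player j's private return per contributed unit is 6.1 × (j's share). Contributing is weakly dominant for j when that share is at least 1/6.1 = 0.1639, and contributing 0 is dominant otherwise.
Only Zane (9/49) clears that bar, contributing 38; the remaining 10 contribute 0. Total contributed: 38.
Ben keeps 38 and receives 6.1 × 38 × 7/49 = 33.11 from the tour-expenses pool, for a payoff of 71.11.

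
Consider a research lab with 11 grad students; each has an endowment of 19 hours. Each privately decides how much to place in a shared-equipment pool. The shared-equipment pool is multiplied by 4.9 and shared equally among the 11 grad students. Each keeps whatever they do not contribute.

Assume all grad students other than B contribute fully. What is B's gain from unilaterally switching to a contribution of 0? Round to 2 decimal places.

10.54 hours

Switching from a contribution of 19 to 0 lets B keep an extra 19 hours, but lowers the shared-equipment pool by 19, which costs B their own share of that drop: 4.9/11 × 19 = 8.46.
Net gain = 19 − 8.46 = 10.54. The private return per contributed unit (0.4455) is below 1, so free-riding is indeed the best response regardless of what the others do.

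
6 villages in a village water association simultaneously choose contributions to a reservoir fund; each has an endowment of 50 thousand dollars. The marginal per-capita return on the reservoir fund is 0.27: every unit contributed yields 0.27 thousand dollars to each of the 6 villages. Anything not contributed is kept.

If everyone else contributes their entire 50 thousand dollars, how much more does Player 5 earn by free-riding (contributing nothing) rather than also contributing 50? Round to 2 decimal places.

36.50 thousand dollars

Switching from a contribution of 50 to 0 lets Player 5 keep an extra 50 thousand dollars, but lowers the reservoir fund by 50, which costs Player 5 their own share of that drop: 0.27 × 50 = 13.50.
Net gain = 50 − 13.50 = 36.50. The private return per contributed unit (0.27) is below 1, so free-riding is indeed the best response regardless of what the others do.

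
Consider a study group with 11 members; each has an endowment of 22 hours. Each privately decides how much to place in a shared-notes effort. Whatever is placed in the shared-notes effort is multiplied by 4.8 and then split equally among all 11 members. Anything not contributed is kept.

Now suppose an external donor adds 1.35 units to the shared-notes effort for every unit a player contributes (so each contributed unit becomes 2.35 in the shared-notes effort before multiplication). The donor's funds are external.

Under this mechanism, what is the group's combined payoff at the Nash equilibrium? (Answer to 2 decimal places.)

2729.76 hours

With the mechanism, a contributed unit returns 4.8 × 2.35 / 11 = 1.0255 per unit of net cost to the contributor — now above 1 — so contributing fully is weakly dominant for every player.
So the Nash equilibrium is full contribution by all 11; the group earns 4.8 × 2.35 × 242 = 2729.76.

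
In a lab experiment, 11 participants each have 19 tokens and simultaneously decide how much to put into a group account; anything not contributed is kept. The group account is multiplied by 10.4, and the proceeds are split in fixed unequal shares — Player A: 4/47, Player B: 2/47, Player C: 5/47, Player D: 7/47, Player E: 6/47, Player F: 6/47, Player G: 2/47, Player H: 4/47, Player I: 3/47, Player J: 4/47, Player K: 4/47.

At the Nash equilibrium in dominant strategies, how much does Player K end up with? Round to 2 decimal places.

86.27 tokens

A player with share s gets back 10.4·s per unit contributed, so full contribution is dominant for anyone with s > 1/10.4 = 0.0962 and zero contribution is dominant for anyone below.
Player C, Player D, Player E and Player F are above the threshold, contributing 19 each; the remaining 7 contribute 0. Total contributed: 76.
Player K keeps 19 and receives 10.4 × 76 × 4/47 = 67.27 from the group account, for a payoff of 86.27.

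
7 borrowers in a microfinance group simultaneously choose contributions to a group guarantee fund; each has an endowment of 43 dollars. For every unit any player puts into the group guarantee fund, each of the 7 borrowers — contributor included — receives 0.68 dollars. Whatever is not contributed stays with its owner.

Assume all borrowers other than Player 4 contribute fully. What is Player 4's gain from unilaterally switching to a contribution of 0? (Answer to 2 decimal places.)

13.76 dollars

Switching from a contribution of 43 to 0 lets Player 4 keep an extra 43 dollars, but lowers the group guarantee fund by 43, which costs Player 4 their own share of that drop: 0.68 × 43 = 29.24.
Net gain = 43 − 29.24 = 13.76. The private return per contributed unit (0.68) is below 1, so free-riding is indeed the best response regardless of what the others do.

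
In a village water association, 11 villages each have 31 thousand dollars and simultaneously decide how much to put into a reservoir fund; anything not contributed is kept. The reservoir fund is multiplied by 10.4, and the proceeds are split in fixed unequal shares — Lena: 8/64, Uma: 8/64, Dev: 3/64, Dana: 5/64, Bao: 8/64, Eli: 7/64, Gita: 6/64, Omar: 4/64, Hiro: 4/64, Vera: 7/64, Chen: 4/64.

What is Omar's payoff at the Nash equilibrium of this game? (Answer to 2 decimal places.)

131.75 thousand dollars

For player j, contributing a unit is worthwhile iff 10.4 × (j's share) ≥ 1, i.e. iff j's share is at least 0.0962.
Lena, Uma, Bao, Eli and Vera are above the threshold, contributing 31 each; the remaining 6 contribute 0. Total contributed: 155.
Omar keeps 31 and receives 10.4 × 155 × 4/64 = 100.75 from the reservoir fund, for a payoff of 131.75.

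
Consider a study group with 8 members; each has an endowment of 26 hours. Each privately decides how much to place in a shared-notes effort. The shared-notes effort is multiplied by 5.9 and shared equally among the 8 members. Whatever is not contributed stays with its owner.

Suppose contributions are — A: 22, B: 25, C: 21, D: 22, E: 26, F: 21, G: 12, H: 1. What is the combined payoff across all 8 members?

Total contributed: 22 + 25 + 21 + 22 + 26 + 21 + 12 + 1 = 150; total kept: 8 × 26 − 150 = 58.
The shared-notes effort pays out 5.9 × 150 = 885.00 in aggregate.
Group total = 58 + 885.00 = 943.00.

943.00 hours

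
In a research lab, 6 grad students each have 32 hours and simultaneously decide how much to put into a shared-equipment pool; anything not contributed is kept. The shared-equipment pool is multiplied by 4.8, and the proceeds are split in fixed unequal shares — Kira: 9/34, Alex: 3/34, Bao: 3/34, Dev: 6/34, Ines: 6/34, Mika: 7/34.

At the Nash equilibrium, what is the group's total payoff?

For player j, contributing a unit is worthwhile iff 4.8 × (j's share) ≥ 1, i.e. iff j's share is at least 0.2083.
Kira alone (share 9/34) is above the threshold, contributing 32; the remaining 5 contribute 0. Total contributed: 32.
The shared-equipment pool pays out 4.8 × 32 = 153.60 in total (split across the unequal shares, but the aggregate is all that matters for the group sum).
The 5 free-riders keep 32 each, adding 160. Group total = 160 + 153.60 = 313.60.

313.60 hours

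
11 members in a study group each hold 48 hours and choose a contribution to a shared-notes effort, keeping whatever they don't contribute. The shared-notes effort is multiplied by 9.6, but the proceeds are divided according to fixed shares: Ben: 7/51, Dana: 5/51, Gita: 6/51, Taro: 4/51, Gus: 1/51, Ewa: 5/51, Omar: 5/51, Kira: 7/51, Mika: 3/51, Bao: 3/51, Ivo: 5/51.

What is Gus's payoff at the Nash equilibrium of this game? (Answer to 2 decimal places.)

For player j, contributing a unit is worthwhile iff 9.6 × (j's share) ≥ 1, i.e. iff j's share is at least 0.1042.
Ben, Gita and Kira clear that bar, contributing 48 each; the remaining 8 contribute 0. Total contributed: 144.
Gus keeps 48 and receives 9.6 × 144 × 1/51 = 27.11 from the shared-notes effort, for a payoff of 75.11.

75.11 hours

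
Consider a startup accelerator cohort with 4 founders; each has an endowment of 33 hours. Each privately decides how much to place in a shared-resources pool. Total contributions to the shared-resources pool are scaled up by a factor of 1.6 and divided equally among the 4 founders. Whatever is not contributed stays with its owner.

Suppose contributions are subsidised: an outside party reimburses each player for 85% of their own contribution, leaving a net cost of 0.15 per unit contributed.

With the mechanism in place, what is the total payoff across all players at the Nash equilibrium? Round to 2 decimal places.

323.40 hours

With the mechanism, a contributed unit returns (1.6/4) / 0.15 = 2.6667 per unit of net cost to the contributor — now above 1 — so contributing fully is weakly dominant for every player.
At the Nash equilibrium everyone contributes 33. Group total payoff = 4 × (33 × 0.85 + 1.6 × 33) = 323.40.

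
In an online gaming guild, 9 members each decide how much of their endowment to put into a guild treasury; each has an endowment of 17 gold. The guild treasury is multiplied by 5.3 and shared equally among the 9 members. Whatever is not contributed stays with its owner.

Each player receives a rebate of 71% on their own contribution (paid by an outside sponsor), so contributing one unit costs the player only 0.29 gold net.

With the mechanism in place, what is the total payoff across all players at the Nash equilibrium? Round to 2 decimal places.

With the mechanism, a contributed unit returns (5.3/9) / 0.29 = 2.0307 per unit of net cost to the contributor — now above 1 — so contributing fully is weakly dominant for every player.
At the Nash equilibrium everyone contributes 17. Group total payoff = 9 × (17 × 0.71 + 5.3 × 17) = 919.53.

919.53 gold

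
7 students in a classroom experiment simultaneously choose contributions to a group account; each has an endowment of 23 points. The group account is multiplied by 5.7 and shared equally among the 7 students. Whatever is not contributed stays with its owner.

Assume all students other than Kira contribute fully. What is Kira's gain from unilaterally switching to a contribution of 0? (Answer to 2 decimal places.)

4.27 points

Switching from a contribution of 23 to 0 lets Kira keep an extra 23 points, but lowers the group account by 23, which costs Kira their own share of that drop: 5.7/7 × 23 = 18.73.
Net gain = 23 − 18.73 = 4.27. The private return per contributed unit (0.8143) is below 1, so free-riding is indeed the best response regardless of what the others do.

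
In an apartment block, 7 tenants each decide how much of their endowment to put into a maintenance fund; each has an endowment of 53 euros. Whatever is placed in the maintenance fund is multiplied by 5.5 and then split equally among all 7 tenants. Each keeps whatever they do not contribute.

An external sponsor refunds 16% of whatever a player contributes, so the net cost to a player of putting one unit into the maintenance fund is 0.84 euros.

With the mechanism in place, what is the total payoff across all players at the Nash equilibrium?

Even with the mechanism, each unit contributed returns only (5.5/7) / 0.84 = 0.9354 per unit of net cost, so contributing nothing is still dominant.
At the Nash equilibrium no one contributes; group total payoff = 7 × 53 = 371.

371.00 euros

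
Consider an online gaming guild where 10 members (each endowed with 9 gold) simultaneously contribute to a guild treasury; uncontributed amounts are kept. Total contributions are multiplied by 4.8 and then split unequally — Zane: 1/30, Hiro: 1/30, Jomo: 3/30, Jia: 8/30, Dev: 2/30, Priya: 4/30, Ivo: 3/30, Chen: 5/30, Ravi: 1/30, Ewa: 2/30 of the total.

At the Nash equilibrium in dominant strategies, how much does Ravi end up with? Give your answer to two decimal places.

10.44 gold

For player j, contributing a unit is worthwhile iff 4.8 × (j's share) ≥ 1, i.e. iff j's share is at least 0.2083.
Jia alone (share 8/30) is above the threshold, contributing 9; the remaining 9 contribute 0. Total contributed: 9.
Ravi keeps 9 and receives 4.8 × 9 × 1/30 = 1.44 from the guild treasury, for a payoff of 10.44.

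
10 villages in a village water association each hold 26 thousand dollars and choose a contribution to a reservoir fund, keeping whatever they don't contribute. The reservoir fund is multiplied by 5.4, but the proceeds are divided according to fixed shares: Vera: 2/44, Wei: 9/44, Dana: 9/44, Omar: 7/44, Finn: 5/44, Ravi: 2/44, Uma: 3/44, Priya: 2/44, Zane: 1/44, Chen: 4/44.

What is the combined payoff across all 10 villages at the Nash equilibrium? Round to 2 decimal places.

For player j, contributing a unit is worthwhile iff 5.4 × (j's share) ≥ 1, i.e. iff j's share is at least 0.1852.
Wei and Dana are above the threshold, contributing 26 each; the remaining 8 contribute 0. Total contributed: 52.
The reservoir fund pays out 5.4 × 52 = 280.80 in total (split across the unequal shares, but the aggregate is all that matters for the group sum).
The 8 free-riders keep 26 each, adding 208. Group total = 208 + 280.80 = 488.80.

488.80 thousand dollars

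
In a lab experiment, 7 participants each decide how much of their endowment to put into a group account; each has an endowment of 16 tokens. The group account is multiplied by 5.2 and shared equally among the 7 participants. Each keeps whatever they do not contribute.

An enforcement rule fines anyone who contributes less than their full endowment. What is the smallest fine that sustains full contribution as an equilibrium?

Given the others contribute fully, the best deviation is to contribute 0 (any partial contribution still incurs the fine and gives up units whose private return 0.7429 is below 1).
Deviating from 16 to 0 saves 16 tokens but forfeits the deviator's share of the drop in the group account: 5.2/7 × 16 = 11.89.
So the deviation gain is 16 − 11.89 = 4.11, and the fine must be at least 4.11 tokens to wipe it out.

4.11 tokens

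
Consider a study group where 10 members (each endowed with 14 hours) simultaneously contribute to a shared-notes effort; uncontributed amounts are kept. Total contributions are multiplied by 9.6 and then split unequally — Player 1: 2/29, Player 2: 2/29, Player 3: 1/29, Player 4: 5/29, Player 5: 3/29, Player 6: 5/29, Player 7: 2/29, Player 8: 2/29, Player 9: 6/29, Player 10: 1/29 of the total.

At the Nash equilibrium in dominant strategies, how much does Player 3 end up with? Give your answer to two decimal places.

27.90 hours

Each unit j contributes comes back to j as 9.6 × (j's share), so j prefers to contribute only if that share exceeds 1/9.6 = 0.1042; otherwise keeping the unit dominates.
Player 4, Player 6 and Player 9 are above the threshold, contributing 14 each; the remaining 7 contribute 0. Total contributed: 42.
Player 3 keeps 14 and receives 9.6 × 42 × 1/29 = 13.90 from the shared-notes effort, for a payoff of 27.90.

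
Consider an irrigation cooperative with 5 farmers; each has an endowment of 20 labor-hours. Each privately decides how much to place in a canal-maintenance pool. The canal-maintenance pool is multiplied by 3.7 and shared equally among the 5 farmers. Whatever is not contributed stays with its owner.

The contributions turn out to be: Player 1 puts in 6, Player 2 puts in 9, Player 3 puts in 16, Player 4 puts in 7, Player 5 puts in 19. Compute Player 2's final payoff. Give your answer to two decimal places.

53.18 labor-hours

Total contributed: 6 + 9 + 16 + 7 + 19 = 57.
Each receives 3.7 × 57 / 5 = 42.18 from the canal-maintenance pool.
Player 2 keeps 20 − 9 = 11, so Player 2's payoff is 11 + 42.18 = 53.18.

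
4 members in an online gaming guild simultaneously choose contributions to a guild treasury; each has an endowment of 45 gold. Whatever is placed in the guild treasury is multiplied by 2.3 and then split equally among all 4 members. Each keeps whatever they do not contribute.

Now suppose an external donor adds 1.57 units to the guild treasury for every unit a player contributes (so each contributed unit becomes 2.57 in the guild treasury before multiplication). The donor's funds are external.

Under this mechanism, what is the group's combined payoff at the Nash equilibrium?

1063.98 gold

With the mechanism, a contributed unit returns 2.3 × 2.57 / 4 = 1.4778 per unit of net cost to the contributor — now above 1 — so contributing fully is weakly dominant for every player.
So the Nash equilibrium is full contribution by all 4; the group earns 2.3 × 2.57 × 180 = 1063.98.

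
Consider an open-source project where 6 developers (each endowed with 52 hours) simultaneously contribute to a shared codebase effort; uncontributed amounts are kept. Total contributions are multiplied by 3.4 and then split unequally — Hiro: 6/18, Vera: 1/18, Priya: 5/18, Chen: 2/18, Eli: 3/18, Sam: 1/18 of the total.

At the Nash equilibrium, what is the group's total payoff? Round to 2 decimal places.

436.80 hours

A player with share s gets back 3.4·s per unit contributed, so full contribution is dominant for anyone with s > 1/3.4 = 0.2941 and zero contribution is dominant for anyone below.
Hiro alone (share 6/18) is above the threshold, contributing 52; the remaining 5 contribute 0. Total contributed: 52.
The shared codebase effort pays out 3.4 × 52 = 176.80 in total (split across the unequal shares, but the aggregate is all that matters for the group sum).
The 5 free-riders keep 52 each, adding 260. Group total = 260 + 176.80 = 436.80.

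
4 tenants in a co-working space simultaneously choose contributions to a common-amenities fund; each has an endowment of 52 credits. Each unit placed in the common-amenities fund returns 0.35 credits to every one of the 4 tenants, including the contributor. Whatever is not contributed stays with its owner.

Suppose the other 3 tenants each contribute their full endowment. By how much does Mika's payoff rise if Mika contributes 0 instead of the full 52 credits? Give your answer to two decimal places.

33.80 credits

Switching from a contribution of 52 to 0 lets Mika keep an extra 52 credits, but lowers the common-amenities fund by 52, which costs Mika their own share of that drop: 0.35 × 52 = 18.20.
Net gain = 52 − 18.20 = 33.80. The private return per contributed unit (0.35) is below 1, so free-riding is indeed the best response regardless of what the others do.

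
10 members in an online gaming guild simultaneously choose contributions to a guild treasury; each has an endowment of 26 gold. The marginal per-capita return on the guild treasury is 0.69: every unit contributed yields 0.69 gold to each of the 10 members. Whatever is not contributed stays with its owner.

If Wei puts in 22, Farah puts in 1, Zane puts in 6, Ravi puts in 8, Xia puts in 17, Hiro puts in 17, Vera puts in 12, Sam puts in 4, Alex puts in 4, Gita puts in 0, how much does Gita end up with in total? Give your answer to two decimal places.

Total contributed: 22 + 1 + 6 + 8 + 17 + 17 + 12 + 4 + 4 + 0 = 91.
Each receives 0.69 × 91 = 62.79 from the guild treasury.
Gita keeps 26 − 0 = 26, so Gita's payoff is 26 + 62.79 = 88.79.

88.79 gold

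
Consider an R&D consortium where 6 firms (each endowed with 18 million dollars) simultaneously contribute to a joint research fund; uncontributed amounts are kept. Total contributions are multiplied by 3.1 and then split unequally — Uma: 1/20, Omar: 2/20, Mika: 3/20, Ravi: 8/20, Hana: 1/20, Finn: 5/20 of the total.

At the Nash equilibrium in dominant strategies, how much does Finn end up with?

31.95 million dollars

Player j's private return per contributed unit is 3.1 × (j's share). Contributing is weakly dominant for j when that share is at least 1/3.1 = 0.3226, and contributing 0 is dominant otherwise.
Ravi alone (share 8/20) is above the threshold, contributing 18; the remaining 5 contribute 0. Total contributed: 18.
Finn keeps 18 and receives 3.1 × 18 × 5/20 = 13.95 from the joint research fund, for a payoff of 31.95.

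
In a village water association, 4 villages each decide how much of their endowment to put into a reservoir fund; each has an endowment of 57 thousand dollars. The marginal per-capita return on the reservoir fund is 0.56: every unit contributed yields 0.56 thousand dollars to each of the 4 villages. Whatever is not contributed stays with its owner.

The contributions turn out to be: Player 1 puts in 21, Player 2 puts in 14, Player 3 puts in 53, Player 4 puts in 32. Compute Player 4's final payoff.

92.20 thousand dollars

Total contributed: 21 + 14 + 53 + 32 = 120.
Each receives 0.56 × 120 = 67.20 from the reservoir fund.
Player 4 keeps 57 − 32 = 25, so Player 4's payoff is 25 + 67.20 = 92.20.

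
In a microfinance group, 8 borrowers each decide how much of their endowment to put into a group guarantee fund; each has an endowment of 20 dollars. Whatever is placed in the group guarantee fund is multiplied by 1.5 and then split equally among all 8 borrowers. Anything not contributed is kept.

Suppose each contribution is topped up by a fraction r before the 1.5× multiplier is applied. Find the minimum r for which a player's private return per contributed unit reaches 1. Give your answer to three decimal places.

4.333

With matching at rate r, one contributed unit becomes (1 + r) in the group guarantee fund and returns 1.5 × (1 + r) / 8 to the contributor.
Setting this equal to 1: 1 + r = 8/1.5 = 5.3333.
So the minimum matching rate is r = 5.3333 − 1 = 4.333.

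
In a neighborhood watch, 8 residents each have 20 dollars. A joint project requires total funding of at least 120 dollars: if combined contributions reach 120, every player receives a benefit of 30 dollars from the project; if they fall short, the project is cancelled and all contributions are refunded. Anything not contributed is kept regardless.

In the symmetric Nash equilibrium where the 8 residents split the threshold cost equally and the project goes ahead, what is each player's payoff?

35 dollars

Equal share of the threshold: 120/8 = 15.
At this profile no one gains by cutting their contribution: any cut drops the total below 120, the project is cancelled, contributions are refunded, and the deviator ends with 20, which is less than 20 − 15 + 30 = 35. Contributing more than 15 just wastes the excess. So contributing exactly 15 is a best response.
Each player's payoff: 20 − 15 + 30 = 35.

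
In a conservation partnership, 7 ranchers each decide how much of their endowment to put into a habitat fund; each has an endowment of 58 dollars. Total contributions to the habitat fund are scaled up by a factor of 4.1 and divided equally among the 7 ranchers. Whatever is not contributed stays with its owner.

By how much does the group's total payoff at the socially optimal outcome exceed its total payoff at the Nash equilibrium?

1258.60 dollars

Each contributed unit returns 4.1/7 = 0.5857 to its contributor — below 1 — so contributing 0 is dominant for every player. At the Nash equilibrium everyone keeps their 58, and the group total is 7 × 58 = 406.
Each contributed unit returns 4.100 to the group as a whole (0.5857 to each of 7 players), which exceeds 1, so the social optimum is full contribution: group total = 4.100 × 406 = 1664.60.
Efficiency loss = 1664.60 − 406 = 1258.60.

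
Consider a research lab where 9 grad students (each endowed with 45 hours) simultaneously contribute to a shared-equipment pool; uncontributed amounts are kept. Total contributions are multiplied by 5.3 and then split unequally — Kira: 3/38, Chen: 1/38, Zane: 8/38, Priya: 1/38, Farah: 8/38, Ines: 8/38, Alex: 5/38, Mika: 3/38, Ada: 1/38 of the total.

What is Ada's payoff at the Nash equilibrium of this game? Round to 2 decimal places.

63.83 hours

For player j, contributing a unit is worthwhile iff 5.3 × (j's share) ≥ 1, i.e. iff j's share is at least 0.1887.
The shares above 0.1887 belong to Zane, Farah and Ines, contributing 45 each; the remaining 6 contribute 0. Total contributed: 135.
Ada keeps 45 and receives 5.3 × 135 × 1/38 = 18.83 from the shared-equipment pool, for a payoff of 63.83.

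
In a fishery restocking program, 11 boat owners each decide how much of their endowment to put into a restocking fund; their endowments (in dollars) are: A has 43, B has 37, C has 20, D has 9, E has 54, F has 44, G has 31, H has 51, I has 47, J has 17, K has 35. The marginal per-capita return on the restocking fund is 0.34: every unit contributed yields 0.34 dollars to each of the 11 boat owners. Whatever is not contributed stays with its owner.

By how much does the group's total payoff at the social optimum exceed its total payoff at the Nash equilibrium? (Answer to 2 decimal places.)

The private return per contributed unit is 0.34 < 1 for everyone, so the Nash equilibrium is zero contribution and the group total is Σ E_j = 43 + 37 + 20 + 9 + 54 + 44 + 31 + 51 + 47 + 17 + 35 = 388.
Each contributed unit returns 3.740 to the group, so the social optimum is full contribution by everyone: group total = 3.740 × 388 = 1451.12.
Efficiency loss = (3.740 − 1) × 388 = 1063.12.

1063.12 dollars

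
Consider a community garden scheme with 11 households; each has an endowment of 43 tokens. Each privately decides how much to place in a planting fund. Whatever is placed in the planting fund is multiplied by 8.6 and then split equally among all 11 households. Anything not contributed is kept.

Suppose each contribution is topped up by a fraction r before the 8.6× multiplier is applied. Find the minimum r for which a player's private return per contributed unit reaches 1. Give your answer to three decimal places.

0.279

With matching at rate r, one contributed unit becomes (1 + r) in the planting fund and returns 8.6 × (1 + r) / 11 to the contributor.
Setting this equal to 1: 1 + r = 11/8.6 = 1.2791.
So the minimum matching rate is r = 1.2791 − 1 = 0.279.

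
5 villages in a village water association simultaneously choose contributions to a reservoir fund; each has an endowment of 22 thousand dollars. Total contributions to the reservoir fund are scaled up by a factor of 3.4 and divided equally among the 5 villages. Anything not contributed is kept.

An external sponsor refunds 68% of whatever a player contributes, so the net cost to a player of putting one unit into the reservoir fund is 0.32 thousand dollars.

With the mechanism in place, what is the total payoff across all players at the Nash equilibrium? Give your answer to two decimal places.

448.80 thousand dollars

With the mechanism, a contributed unit returns (3.4/5) / 0.32 = 2.1250 per unit of net cost to the contributor — now above 1 — so contributing fully is weakly dominant for every player.
So the Nash equilibrium is full contribution by all 5; the group earns 5 × (22 × 0.68 + 3.4 × 22) = 448.80.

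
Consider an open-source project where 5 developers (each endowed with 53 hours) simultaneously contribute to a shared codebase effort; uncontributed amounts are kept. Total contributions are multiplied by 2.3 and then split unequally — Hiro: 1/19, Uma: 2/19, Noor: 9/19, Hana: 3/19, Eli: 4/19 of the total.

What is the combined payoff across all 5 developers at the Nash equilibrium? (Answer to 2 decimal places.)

A player with share s gets back 2.3·s per unit contributed, so full contribution is dominant for anyone with s > 1/2.3 = 0.4348 and zero contribution is dominant for anyone below.
Noor alone (share 9/19) is above the threshold, contributing 53; the remaining 4 contribute 0. Total contributed: 53.
The shared codebase effort pays out 2.3 × 53 = 121.90 in total (split across the unequal shares, but the aggregate is all that matters for the group sum).
The 4 free-riders keep 53 each, adding 212. Group total = 212 + 121.90 = 333.90.

333.90 hours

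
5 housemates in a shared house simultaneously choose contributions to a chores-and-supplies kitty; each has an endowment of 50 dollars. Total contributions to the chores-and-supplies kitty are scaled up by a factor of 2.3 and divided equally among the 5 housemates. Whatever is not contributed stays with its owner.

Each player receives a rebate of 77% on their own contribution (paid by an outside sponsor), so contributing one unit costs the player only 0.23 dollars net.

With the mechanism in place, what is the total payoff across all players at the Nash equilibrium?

767.50 dollars

The effective private return per unit is now (2.3/5) / 0.23 = 2.0000 > 1, so every player's dominant strategy flips to full contribution.
So the Nash equilibrium is full contribution by all 5; the group earns 5 × (50 × 0.77 + 2.3 × 50) = 767.50.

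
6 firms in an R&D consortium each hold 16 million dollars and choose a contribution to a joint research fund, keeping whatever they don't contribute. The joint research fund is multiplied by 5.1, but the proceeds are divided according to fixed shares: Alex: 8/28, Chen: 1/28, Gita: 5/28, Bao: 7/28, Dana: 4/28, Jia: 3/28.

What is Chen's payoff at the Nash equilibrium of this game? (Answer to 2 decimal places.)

Each unit j contributes comes back to j as 5.1 × (j's share), so j prefers to contribute only if that share exceeds 1/5.1 = 0.1961; otherwise keeping the unit dominates.
The shares above 0.1961 belong to Alex and Bao, contributing 16 each; the remaining 4 contribute 0. Total contributed: 32.
Chen keeps 16 and receives 5.1 × 32 × 1/28 = 5.83 from the joint research fund, for a payoff of 21.83.

21.83 million dollars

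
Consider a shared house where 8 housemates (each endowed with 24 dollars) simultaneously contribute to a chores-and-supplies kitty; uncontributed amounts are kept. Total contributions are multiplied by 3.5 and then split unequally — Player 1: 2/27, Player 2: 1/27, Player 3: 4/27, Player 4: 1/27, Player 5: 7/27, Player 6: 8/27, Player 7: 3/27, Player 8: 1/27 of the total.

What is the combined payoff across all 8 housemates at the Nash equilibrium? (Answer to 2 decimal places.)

252.00 dollars

A player with share s gets back 3.5·s per unit contributed, so full contribution is dominant for anyone with s > 1/3.5 = 0.2857 and zero contribution is dominant for anyone below.
Only Player 6 (8/27) clears that bar, contributing 24; the remaining 7 contribute 0. Total contributed: 24.
The chores-and-supplies kitty pays out 3.5 × 24 = 84.00 in total (split across the unequal shares, but the aggregate is all that matters for the group sum).
The 7 free-riders keep 24 each, adding 168. Group total = 168 + 84.00 = 252.00.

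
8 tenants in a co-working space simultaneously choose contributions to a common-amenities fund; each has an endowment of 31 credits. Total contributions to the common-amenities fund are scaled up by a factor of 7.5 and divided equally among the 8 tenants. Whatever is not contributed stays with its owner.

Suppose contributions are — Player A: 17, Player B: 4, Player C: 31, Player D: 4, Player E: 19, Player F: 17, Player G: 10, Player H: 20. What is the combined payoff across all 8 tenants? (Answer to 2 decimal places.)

Total contributed: 17 + 4 + 31 + 4 + 19 + 17 + 10 + 20 = 122; total kept: 8 × 31 − 122 = 126.
The common-amenities fund pays out 7.5 × 122 = 915.00 in aggregate.
Group total = 126 + 915.00 = 1041.00.

1041.00 credits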